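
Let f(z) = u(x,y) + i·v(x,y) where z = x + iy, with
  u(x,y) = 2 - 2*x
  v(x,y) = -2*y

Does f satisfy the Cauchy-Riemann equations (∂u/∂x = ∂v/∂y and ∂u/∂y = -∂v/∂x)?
∂u/∂x = -2
∂v/∂y = -2
∂u/∂y = 0
∂v/∂x = 0
∂u/∂x = ∂v/∂y and ∂u/∂y = -∂v/∂x hold identically; f is analytic.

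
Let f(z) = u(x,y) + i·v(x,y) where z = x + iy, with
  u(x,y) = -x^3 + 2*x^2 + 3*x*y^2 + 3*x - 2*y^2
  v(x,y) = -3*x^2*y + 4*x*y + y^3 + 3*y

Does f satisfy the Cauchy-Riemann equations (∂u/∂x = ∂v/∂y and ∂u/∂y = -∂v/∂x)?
∂u/∂x = -3*x^2 + 4*x + 3*y^2 + 3
∂v/∂y = -3*x^2 + 4*x + 3*y^2 + 3
∂u/∂y = 6*x*y - 4*y
∂v/∂x = -6*x*y + 4*y
∂u/∂x = ∂v/∂y and ∂u/∂y = -∂v/∂x hold identically; f is analytic.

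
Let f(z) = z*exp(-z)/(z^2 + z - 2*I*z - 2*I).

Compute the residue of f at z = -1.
Write f(z) = P(z)/Q(z) with P(z) = z*exp(-z) and Q(z) = z^2 + z - 2*I*z - 2*I.
The denominator factors as Q(z) = (z - 2*I)*(z + 1), so z = -1 is a simple zero of Q and P is analytic there; z = -1 is therefore a simple pole and
  Res(f, z₀) = P(z₀)/Q'(z₀).

Q'(z) = 2*z + 1 - 2*I, so Q'(-1) = -1 - 2*I.
P(-1) = -exp(1).

Res(f, -1) = (-exp(1))/(-1 - 2*I) = exp(1)*(1/5 - 2*I/5)

Final answer: exp(1)*(1/5 - 2*I/5)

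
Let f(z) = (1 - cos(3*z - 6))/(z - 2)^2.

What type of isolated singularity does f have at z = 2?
removable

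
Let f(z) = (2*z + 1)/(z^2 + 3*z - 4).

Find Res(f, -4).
7/5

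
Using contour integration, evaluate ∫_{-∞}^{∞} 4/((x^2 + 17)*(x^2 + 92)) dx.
Let f(z) = 4/((z^2 + 17)*(z^2 + 92)). The denominator has no real zeros and deg Q - deg P = 4 ≥ 2, so the integral of f over the upper semicircle |z| = R tends to 0 as R → ∞. Closing the contour in the upper half-plane,
  ∫_{-∞}^{∞} f(x) dx = 2πi · Σ Res(f, z_k)  over the poles with Im z_k > 0.

Zeros of the denominator: z^2 + 17 = 0 gives z = ±sqrt(17)*I; z^2 + 92 = 0 gives z = ±2*sqrt(23)*I.
Upper half-plane: z = sqrt(17)*I, z = 2*sqrt(23)*I (simple).

Each pole is a simple zero of Q(z) = z^4 + 109*z^2 + 1564, so Res(f, z₀) = P(z₀)/Q'(z₀) with P(z) = 4, Q'(z) = 4*z^3 + 218*z:
  Res(f, sqrt(17)*I) = (4)/(150*sqrt(17)*I) = -2*sqrt(17)*I/1275
  Res(f, 2*sqrt(23)*I) = (4)/(-300*sqrt(23)*I) = sqrt(23)*I/1725

Sum of residues: I*(-46*sqrt(17) + 17*sqrt(23))/29325
∫_{-∞}^{∞} f(x) dx = 2πi · (I*(-46*sqrt(17) + 17*sqrt(23))/29325) = 2*pi*(-17*sqrt(23) + 46*sqrt(17))/29325

Final answer: 2*pi*(-17*sqrt(23) + 46*sqrt(17))/29325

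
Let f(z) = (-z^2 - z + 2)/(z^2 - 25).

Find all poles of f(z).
The singularities of f are the zeros of the denominator. Factoring,
  z^2 - 25 = (z + 5)*(z - 5)
so the candidates are z = -5, z = 5.

Check the numerator P(z) = -z^2 - z + 2 at each one:
  P(-5) = -18 ≠ 0, so z = -5 is a (simple) pole.
  P(5) = -28 ≠ 0, so z = 5 is a (simple) pole.

Poles of f: {-5, 5}

Final answer: {-5, 5}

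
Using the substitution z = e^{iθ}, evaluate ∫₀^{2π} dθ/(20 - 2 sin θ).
Call the integral J. The integrand is 2π-periodic and we integrate over a full period, so shifting θ does not change the value (θ → θ + π/2 turns sin θ into cos θ; θ → θ + π flips the sign of the trig term). Hence
  J = ∫₀^{2π} dθ/(20 + 2 cos θ).
Put z = e^{iθ}: then cos θ = (z + 1/z)/2, dθ = dz/(iz), and z runs once counterclockwise around |z| = 1:
  J = ∮_{|z|=1} 1/(20 + 2*(z + 1/z)/2) · dz/(iz) = (2/i) ∮_{|z|=1} dz/(2*z^2 + 40*z + 2).
The roots of 2*z^2 + 40*z + 2 are z = (-20 ± sqrt(20^2 - 2^2))/2, with sqrt(396) = 6*sqrt(11); their product is 1, so only z₊ = -10 + 3*sqrt(11) lies inside the unit circle (z₋ = -10 - 3*sqrt(11) lies outside).
z₊ is a simple zero of q(z) = 2*z^2 + 40*z + 2, so Res(1/q, z₊) = 1/q'(z₊) with q'(z) = 4*z + 40; and q'(z₊) = 2*(z₊ - z₋) = 12*sqrt(11).
Therefore J = (2/i) · 2πi · 1/(12*sqrt(11)) = 2*pi/(6*sqrt(11)) = sqrt(11)*pi/33

Final answer: sqrt(11)*pi/33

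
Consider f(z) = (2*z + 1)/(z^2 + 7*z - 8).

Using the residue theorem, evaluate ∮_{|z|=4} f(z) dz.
2*I*pi/3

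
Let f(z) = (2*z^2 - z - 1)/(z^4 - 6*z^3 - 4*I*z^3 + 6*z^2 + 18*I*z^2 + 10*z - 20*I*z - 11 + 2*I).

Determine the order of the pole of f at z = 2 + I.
3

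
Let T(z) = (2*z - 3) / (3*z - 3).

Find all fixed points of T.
{5/6 - sqrt(11)*I/6, 5/6 + sqrt(11)*I/6}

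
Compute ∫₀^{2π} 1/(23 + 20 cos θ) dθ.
Let J = ∫₀^{2π} dθ/(23 + 20 cos θ).
Put z = e^{iθ}: then cos θ = (z + 1/z)/2, dθ = dz/(iz), and z runs once counterclockwise around |z| = 1:
  J = ∮_{|z|=1} 1/(23 + 20*(z + 1/z)/2) · dz/(iz) = (2/i) ∮_{|z|=1} dz/(20*z^2 + 46*z + 20).
The roots of 20*z^2 + 46*z + 20 are z = (-23 ± sqrt(23^2 - 20^2))/20, with sqrt(129) = sqrt(129); their product is 1, so only z₊ = -23/20 + sqrt(129)/20 lies inside the unit circle (z₋ = -23/20 - sqrt(129)/20 lies outside).
z₊ is a simple zero of q(z) = 20*z^2 + 46*z + 20, so Res(1/q, z₊) = 1/q'(z₊) with q'(z) = 40*z + 46; and q'(z₊) = 20*(z₊ - z₋) = 2*sqrt(129).
Therefore J = (2/i) · 2πi · 1/(2*sqrt(129)) = 2*pi/(sqrt(129)) = 2*sqrt(129)*pi/129

Final answer: 2*sqrt(129)*pi/129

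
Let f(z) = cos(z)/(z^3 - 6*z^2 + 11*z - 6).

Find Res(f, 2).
Write f(z) = P(z)/Q(z) with P(z) = cos(z) and Q(z) = z^3 - 6*z^2 + 11*z - 6.
The denominator factors as Q(z) = (z - 3)*(z - 2)*(z - 1), so z = 2 is a simple zero of Q and P is analytic there; z = 2 is therefore a simple pole and
  Res(f, z₀) = P(z₀)/Q'(z₀).

Q'(z) = 3*z^2 - 12*z + 11, so Q'(2) = -1.
P(2) = cos(2).

Res(f, 2) = (cos(2))/(-1) = -cos(2)

Final answer: -cos(2)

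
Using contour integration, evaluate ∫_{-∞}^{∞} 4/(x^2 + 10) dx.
2*sqrt(10)*pi/5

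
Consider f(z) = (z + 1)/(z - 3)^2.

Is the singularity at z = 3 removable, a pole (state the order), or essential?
Write f(z) = g(z)/(z - 3)^2 with g(z) = z + 1.
g is entire and g(3) = 4 ≠ 0, so no factor of (z - 3) cancels: the Laurent expansion of f about z = 3 starts at the power -2, i.e. lim_{z→z₀} (z - z₀)^2 f(z) = 4 is finite and nonzero.
So z = 3 is a pole of order 2.

Final answer: pole of order 2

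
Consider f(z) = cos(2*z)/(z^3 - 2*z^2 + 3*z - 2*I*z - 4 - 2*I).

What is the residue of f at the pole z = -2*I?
Write f(z) = P(z)/Q(z) with P(z) = cos(2*z) and Q(z) = z^3 - 2*z^2 + 3*z - 2*I*z - 4 - 2*I.
The denominator factors as Q(z) = (z - I)*(z - 2 - I)*(z + 2*I), so z = -2*I is a simple zero of Q and P is analytic there; z = -2*I is therefore a simple pole and
  Res(f, z₀) = P(z₀)/Q'(z₀).

Q'(z) = 3*z^2 - 4*z + 3 - 2*I, so Q'(-2*I) = -9 + 6*I.
P(-2*I) = cosh(4).

Res(f, -2*I) = (cosh(4))/(-9 + 6*I) = (-1/13 - 2*I/39)*cosh(4)

Final answer: (-1/13 - 2*I/39)*cosh(4)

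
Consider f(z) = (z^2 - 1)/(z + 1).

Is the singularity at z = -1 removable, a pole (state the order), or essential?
The numerator vanishes at z = -1 ((-1)^2 = 1), so it is divisible by z + 1:
  z^2 - 1 = (z + 1)*(z - 1)
Hence for z ≠ -1, f(z) = z - 1, a polynomial, and lim_{z→-1} f(z) = -2 is finite.
So the singularity is removable.

Final answer: removable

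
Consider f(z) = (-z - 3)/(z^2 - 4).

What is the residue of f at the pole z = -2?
1/4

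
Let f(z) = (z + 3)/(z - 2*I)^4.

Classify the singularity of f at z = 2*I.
Write f(z) = g(z)/(z - 2*I)^4 with g(z) = z + 3.
g is entire and g(2*I) = 3 + 2*I ≠ 0, so no factor of (z - 2*I) cancels: the Laurent expansion of f about z = 2*I starts at the power -4, i.e. lim_{z→z₀} (z - z₀)^4 f(z) = 3 + 2*I is finite and nonzero.
So z = 2*I is a pole of order 4.

Final answer: pole of order 4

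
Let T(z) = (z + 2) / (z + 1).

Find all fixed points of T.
{-sqrt(2), sqrt(2)}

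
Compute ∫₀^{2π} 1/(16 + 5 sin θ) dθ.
Call the integral J. The integrand is 2π-periodic and we integrate over a full period, so shifting θ does not change the value (θ → θ + π/2 turns sin θ into cos θ). Hence
  J = ∫₀^{2π} dθ/(16 + 5 cos θ).
Put z = e^{iθ}: then cos θ = (z + 1/z)/2, dθ = dz/(iz), and z runs once counterclockwise around |z| = 1:
  J = ∮_{|z|=1} 1/(16 + 5*(z + 1/z)/2) · dz/(iz) = (2/i) ∮_{|z|=1} dz/(5*z^2 + 32*z + 5).
The roots of 5*z^2 + 32*z + 5 are z = (-16 ± sqrt(16^2 - 5^2))/5, with sqrt(231) = sqrt(231); their product is 1, so only z₊ = -16/5 + sqrt(231)/5 lies inside the unit circle (z₋ = -16/5 - sqrt(231)/5 lies outside).
z₊ is a simple zero of q(z) = 5*z^2 + 32*z + 5, so Res(1/q, z₊) = 1/q'(z₊) with q'(z) = 10*z + 32; and q'(z₊) = 5*(z₊ - z₋) = 2*sqrt(231).
Therefore J = (2/i) · 2πi · 1/(2*sqrt(231)) = 2*pi/(sqrt(231)) = 2*sqrt(231)*pi/231

Final answer: 2*sqrt(231)*pi/231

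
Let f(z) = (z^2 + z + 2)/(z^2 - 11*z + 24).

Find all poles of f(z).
The singularities of f are the zeros of the denominator. Factoring,
  z^2 - 11*z + 24 = (z - 8)*(z - 3)
so the candidates are z = 8, z = 3.

Check the numerator P(z) = z^2 + z + 2 at each one:
  P(8) = 74 ≠ 0, so z = 8 is a (simple) pole.
  P(3) = 14 ≠ 0, so z = 3 is a (simple) pole.

Poles of f: {3, 8}

Final answer: {3, 8}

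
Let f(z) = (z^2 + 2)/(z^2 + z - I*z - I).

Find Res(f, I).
Write f(z) = P(z)/Q(z) with P(z) = z^2 + 2 and Q(z) = z^2 + z - I*z - I.
The denominator factors as Q(z) = (z + 1)*(z - I), so z = I is a simple zero of Q and P is analytic there; z = I is therefore a simple pole and
  Res(f, z₀) = P(z₀)/Q'(z₀).

Q'(z) = 2*z + 1 - I, so Q'(I) = 1 + I.
P(I) = 1.

Res(f, I) = (1)/(1 + I) = 1/2 - I/2

Final answer: 1/2 - I/2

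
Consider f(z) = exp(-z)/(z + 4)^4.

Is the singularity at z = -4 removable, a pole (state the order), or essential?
Write f(z) = g(z)/(z + 4)^4 with g(z) = exp(-z).
g is entire and g(-4) = exp(4) ≠ 0, so no factor of (z + 4) cancels: the Laurent expansion of f about z = -4 starts at the power -4, i.e. lim_{z→z₀} (z - z₀)^4 f(z) = exp(4) is finite and nonzero.
So z = -4 is a pole of order 4.

Final answer: pole of order 4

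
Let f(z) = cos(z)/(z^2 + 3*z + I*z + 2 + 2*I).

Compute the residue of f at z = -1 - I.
Write f(z) = P(z)/Q(z) with P(z) = cos(z) and Q(z) = z^2 + 3*z + I*z + 2 + 2*I.
The denominator factors as Q(z) = (z + 1 + I)*(z + 2), so z = -1 - I is a simple zero of Q and P is analytic there; z = -1 - I is therefore a simple pole and
  Res(f, z₀) = P(z₀)/Q'(z₀).

Q'(z) = 2*z + 3 + I, so Q'(-1 - I) = 1 - I.
P(-1 - I) = cos(1 + I).

Res(f, -1 - I) = (cos(1 + I))/(1 - I) = (1/2 + I/2)*cos(1 + I)

Final answer: (1/2 + I/2)*cos(1 + I)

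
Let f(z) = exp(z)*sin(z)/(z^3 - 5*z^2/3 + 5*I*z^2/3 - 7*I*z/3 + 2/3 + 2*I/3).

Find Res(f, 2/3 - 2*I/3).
Write f(z) = P(z)/Q(z) with P(z) = exp(z)*sin(z) and Q(z) = z^3 - 5*z^2/3 + 5*I*z^2/3 - 7*I*z/3 + 2/3 + 2*I/3.
The denominator factors as Q(z) = (z - 2/3 + 2*I/3)*(z + I)*(z - 1), so z = 2/3 - 2*I/3 is a simple zero of Q and P is analytic there; z = 2/3 - 2*I/3 is therefore a simple pole and
  Res(f, z₀) = P(z₀)/Q'(z₀).

Q'(z) = 3*z^2 - 10*z/3 + 10*I*z/3 - 7*I/3, so Q'(2/3 - 2*I/3) = -5*I/9.
P(2/3 - 2*I/3) = exp(2/3 - 2*I/3)*sin(2/3 - 2*I/3).

Res(f, 2/3 - 2*I/3) = (exp(2/3 - 2*I/3)*sin(2/3 - 2*I/3))/(-5*I/9) = 9*I*exp(2/3 - 2*I/3)*sin(2/3 - 2*I/3)/5

Final answer: 9*I*exp(2/3 - 2*I/3)*sin(2/3 - 2*I/3)/5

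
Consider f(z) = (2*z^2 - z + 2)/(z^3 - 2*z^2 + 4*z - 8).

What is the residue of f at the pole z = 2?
Write f(z) = P(z)/Q(z) with P(z) = 2*z^2 - z + 2 and Q(z) = z^3 - 2*z^2 + 4*z - 8.
The denominator factors as Q(z) = (z - 2)*(z + 2*I)*(z - 2*I), so z = 2 is a simple zero of Q and P is analytic there; z = 2 is therefore a simple pole and
  Res(f, z₀) = P(z₀)/Q'(z₀).

Q'(z) = 3*z^2 - 4*z + 4, so Q'(2) = 8.
P(2) = 8.

Res(f, 2) = (8)/(8) = 1

Final answer: 1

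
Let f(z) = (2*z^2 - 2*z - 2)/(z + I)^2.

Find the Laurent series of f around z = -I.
Put w = z - (-I), i.e. z = w - I. The denominator is w^2, so it suffices to rewrite the numerator in powers of w.

P(z) = 2*z^2 - 2*z - 2
P(w - I) = -4 + 2*I + (-2 - 4*I)*w + 2*w^2

Dividing each term by w^2:
  f = (-4 + 2*I)/w^2 + (-2 - 4*I)/w + 2

Substituting back w = z + I:
  f(z) = (-4 + 2*I)/(z + I)^2 + (-2 - 4*I)/(z + I) + 2

The series is finite because the numerator is a polynomial; the negative powers form the principal part, and the coefficient of 1/(z + I) gives Res(f, -I) = -2 - 4*I.

Final answer: (-4 + 2*I)/(z + I)^2 + (-2 - 4*I)/(z + I) + 2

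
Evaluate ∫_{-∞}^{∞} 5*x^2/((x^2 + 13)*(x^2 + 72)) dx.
Let f(z) = 5*z^2/((z^2 + 13)*(z^2 + 72)). The denominator has no real zeros and deg Q - deg P = 2 ≥ 2, so the integral of f over the upper semicircle |z| = R tends to 0 as R → ∞. Closing the contour in the upper half-plane,
  ∫_{-∞}^{∞} f(x) dx = 2πi · Σ Res(f, z_k)  over the poles with Im z_k > 0.

Zeros of the denominator: z^2 + 72 = 0 gives z = ±6*sqrt(2)*I; z^2 + 13 = 0 gives z = ±sqrt(13)*I.
Upper half-plane: z = sqrt(13)*I, z = 6*sqrt(2)*I (simple).

Each pole is a simple zero of Q(z) = z^4 + 85*z^2 + 936, so Res(f, z₀) = P(z₀)/Q'(z₀) with P(z) = 5*z^2, Q'(z) = 4*z^3 + 170*z:
  Res(f, sqrt(13)*I) = (-65)/(118*sqrt(13)*I) = 5*sqrt(13)*I/118
  Res(f, 6*sqrt(2)*I) = (-360)/(-708*sqrt(2)*I) = -15*sqrt(2)*I/59

Sum of residues: 5*I*(-6*sqrt(2) + sqrt(13))/118
∫_{-∞}^{∞} f(x) dx = 2πi · (5*I*(-6*sqrt(2) + sqrt(13))/118) = 5*pi*(-sqrt(13) + 6*sqrt(2))/59

Final answer: 5*pi*(-sqrt(13) + 6*sqrt(2))/59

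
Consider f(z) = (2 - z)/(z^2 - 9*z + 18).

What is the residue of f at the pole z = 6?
Write f(z) = P(z)/Q(z) with P(z) = 2 - z and Q(z) = z^2 - 9*z + 18.
The denominator factors as Q(z) = (z - 6)*(z - 3), so z = 6 is a simple zero of Q and P is analytic there; z = 6 is therefore a simple pole and
  Res(f, z₀) = P(z₀)/Q'(z₀).

Q'(z) = 2*z - 9, so Q'(6) = 3.
P(6) = -4.

Res(f, 6) = (-4)/(3) = -4/3

Final answer: -4/3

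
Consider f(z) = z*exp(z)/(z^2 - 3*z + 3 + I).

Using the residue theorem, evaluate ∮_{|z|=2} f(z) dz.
By the residue theorem, ∮_C f(z) dz = 2πi · (sum of the residues of f at the poles inside |z| = 2).

The denominator factors as (z - 2 + I)*(z - 1 - I), so the singularities of f are simple poles at z = 2 - I, z = 1 + I.
  |2 - I|² = 5 > 4 = 2², so this pole is outside the contour.
  |1 + I|² = 2 < 4 = 2², so this pole is inside the contour.

With P(z) = z*exp(z) and Q(z) = z^2 - 3*z + 3 + I, each pole is simple, so Res(f, z₀) = P(z₀)/Q'(z₀) with Q'(z) = 2*z - 3.
  Res(f, 1 + I) = P(1 + I)/Q'(1 + I) = ((1 + I)*exp(1 + I))/(-1 + 2*I) = (1/5 - 3*I/5)*exp(1 + I)

∮_C f(z) dz = 2πi · ((1/5 - 3*I/5)*exp(1 + I)) = pi*(6/5 + 2*I/5)*exp(1 + I)

Final answer: pi*(6/5 + 2*I/5)*exp(1 + I)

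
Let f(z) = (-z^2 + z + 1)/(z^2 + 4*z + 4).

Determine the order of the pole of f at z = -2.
Factor the denominator:
  z^2 + 4*z + 4 = (z + 2)^2

The numerator P(z) = -z^2 + z + 1 has P(-2) = -5 ≠ 0, so no factor of (z + 2) cancels.
Near z = -2 we can therefore write f(z) = g(z)/(z + 2)^2 with g analytic at -2 and g(-2) ≠ 0 (g is just the numerator).

Hence z = -2 is a pole of order 2.

Final answer: 2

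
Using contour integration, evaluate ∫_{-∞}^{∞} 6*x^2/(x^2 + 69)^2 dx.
sqrt(69)*pi/23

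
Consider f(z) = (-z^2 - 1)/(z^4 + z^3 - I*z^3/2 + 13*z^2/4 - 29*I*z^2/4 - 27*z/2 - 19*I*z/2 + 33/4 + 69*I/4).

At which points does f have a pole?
The singularities of f are the zeros of the denominator. Factoring,
  z^4 + z^3 - I*z^3/2 + 13*z^2/4 - 29*I*z^2/4 - 27*z/2 - 19*I*z/2 + 33/4 + 69*I/4 = (z + 2 + 3*I)*(z - 1)*(z + 3/2 - 3*I/2)*(z - 3/2 - 2*I)
so the candidates are z = -2 - 3*I, z = 1, z = -3/2 + 3*I/2, z = 3/2 + 2*I.

Check the numerator P(z) = -z^2 - 1 at each one:
  P(-2 - 3*I) = 4 - 12*I ≠ 0, so z = -2 - 3*I is a (simple) pole.
  P(1) = -2 ≠ 0, so z = 1 is a (simple) pole.
  P(-3/2 + 3*I/2) = -1 + 9*I/2 ≠ 0, so z = -3/2 + 3*I/2 is a (simple) pole.
  P(3/2 + 2*I) = 3/4 - 6*I ≠ 0, so z = 3/2 + 2*I is a (simple) pole.

Poles of f: {-2 - 3*I, -3/2 + 3*I/2, 1, 3/2 + 2*I}

Final answer: {-2 - 3*I, -3/2 + 3*I/2, 1, 3/2 + 2*I}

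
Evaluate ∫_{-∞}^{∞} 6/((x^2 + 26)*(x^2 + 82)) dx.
3*pi*(-13*sqrt(82) + 41*sqrt(26))/29848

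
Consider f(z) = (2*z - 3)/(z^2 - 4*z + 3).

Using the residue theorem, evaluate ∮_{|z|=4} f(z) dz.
By the residue theorem, ∮_C f(z) dz = 2πi · (sum of the residues of f at the poles inside |z| = 4).

The denominator factors as (z - 3)*(z - 1), so the singularities of f are simple poles at z = 3, z = 1.
  |3|² = 9 < 16 = 4², so this pole is inside the contour.
  |1|² = 1 < 16 = 4², so this pole is inside the contour.

With P(z) = 2*z - 3 and Q(z) = z^2 - 4*z + 3, each pole is simple, so Res(f, z₀) = P(z₀)/Q'(z₀) with Q'(z) = 2*z - 4.
  Res(f, 3) = P(3)/Q'(3) = (3)/(2) = 3/2
  Res(f, 1) = P(1)/Q'(1) = (-1)/(-2) = 1/2

Sum of residues inside C: 2
∮_C f(z) dz = 2πi · (2) = 4*I*pi

Final answer: 4*I*pi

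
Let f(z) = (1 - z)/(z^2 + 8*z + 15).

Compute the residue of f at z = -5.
-3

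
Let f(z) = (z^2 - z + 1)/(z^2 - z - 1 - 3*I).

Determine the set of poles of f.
The singularities of f are the zeros of the denominator. Factoring,
  z^2 - z - 1 - 3*I = (z - 2 - I)*(z + 1 + I)
so the candidates are z = 2 + I, z = -1 - I.

Check the numerator P(z) = z^2 - z + 1 at each one:
  P(2 + I) = 2 + 3*I ≠ 0, so z = 2 + I is a (simple) pole.
  P(-1 - I) = 2 + 3*I ≠ 0, so z = -1 - I is a (simple) pole.

Poles of f: {-1 - I, 2 + I}

Final answer: {-1 - I, 2 + I}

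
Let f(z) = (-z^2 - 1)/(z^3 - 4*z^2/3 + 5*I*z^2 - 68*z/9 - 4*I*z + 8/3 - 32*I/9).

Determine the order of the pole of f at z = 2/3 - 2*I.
2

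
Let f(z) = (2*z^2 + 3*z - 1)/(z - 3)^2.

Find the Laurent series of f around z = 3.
Put w = z - (3), i.e. z = w + 3. The denominator is w^2, so it suffices to rewrite the numerator in powers of w.

P(z) = 2*z^2 + 3*z - 1
P(w + 3) = 26 + 15*w + 2*w^2

Dividing each term by w^2:
  f = 26/w^2 + 15/w + 2

Substituting back w = z - 3:
  f(z) = 26/(z - 3)^2 + 15/(z - 3) + 2

The series is finite because the numerator is a polynomial; the negative powers form the principal part, and the coefficient of 1/(z - 3) gives Res(f, 3) = 15.

Final answer: 26/(z - 3)^2 + 15/(z - 3) + 2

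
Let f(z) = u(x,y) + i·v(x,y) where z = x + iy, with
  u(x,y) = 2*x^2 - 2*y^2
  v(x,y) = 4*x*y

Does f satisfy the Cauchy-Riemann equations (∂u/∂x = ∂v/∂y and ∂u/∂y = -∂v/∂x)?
∂u/∂x = 4*x
∂v/∂y = 4*x
∂u/∂y = -4*y
∂v/∂x = 4*y
∂u/∂x = ∂v/∂y and ∂u/∂y = -∂v/∂x hold identically; f is analytic.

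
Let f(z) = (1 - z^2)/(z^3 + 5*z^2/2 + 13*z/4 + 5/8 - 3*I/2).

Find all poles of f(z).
The singularities of f are the zeros of the denominator. Factoring,
  z^3 + 5*z^2/2 + 13*z/4 + 5/8 - 3*I/2 = (z + 1 + 3*I/2)*(z - I/2)*(z + 3/2 - I)
so the candidates are z = -1 - 3*I/2, z = I/2, z = -3/2 + I.

Check the numerator P(z) = 1 - z^2 at each one:
  P(-1 - 3*I/2) = 9/4 - 3*I ≠ 0, so z = -1 - 3*I/2 is a (simple) pole.
  P(I/2) = 5/4 ≠ 0, so z = I/2 is a (simple) pole.
  P(-3/2 + I) = -1/4 + 3*I ≠ 0, so z = -3/2 + I is a (simple) pole.

Poles of f: {-3/2 + I, -1 - 3*I/2, I/2}

Final answer: {-3/2 + I, -1 - 3*I/2, I/2}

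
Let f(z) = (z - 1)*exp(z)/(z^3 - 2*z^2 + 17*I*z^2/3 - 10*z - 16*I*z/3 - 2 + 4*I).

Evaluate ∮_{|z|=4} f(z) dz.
By the residue theorem, ∮_C f(z) dz = 2πi · (sum of the residues of f at the poles inside |z| = 4).

The denominator factors as (z - 3 + 3*I)*(z - I/3)*(z + 1 + 3*I), so the singularities of f are simple poles at z = 3 - 3*I, z = I/3, z = -1 - 3*I.
  |3 - 3*I|² = 18 > 16 = 4², so this pole is outside the contour.
  |I/3|² = 1/9 < 16 = 4², so this pole is inside the contour.
  |-1 - 3*I|² = 10 < 16 = 4², so this pole is inside the contour.

With P(z) = (z - 1)*exp(z) and Q(z) = z^3 - 2*z^2 + 17*I*z^2/3 - 10*z - 16*I*z/3 - 2 + 4*I, each pole is simple, so Res(f, z₀) = P(z₀)/Q'(z₀) with Q'(z) = 3*z^2 - 4*z + 34*I*z/3 - 10 - 16*I/3.
  Res(f, I/3) = P(I/3)/Q'(I/3) = ((-1 + I/3)*exp(I/3))/(-127/9 - 20*I/3) = (963/19729 - 921*I/19729)*exp(I/3)
  Res(f, -1 - 3*I) = P(-1 - 3*I)/Q'(-1 - 3*I) = ((-2 - 3*I)*exp(-1 - 3*I))/(4 + 40*I/3) = (-27/109 + 33*I/436)*exp(-1 - 3*I)

Sum of residues inside C: (963/19729 - 921*I/19729)*exp(I/3) + (-27/109 + 33*I/436)*exp(-1 - 3*I)
∮_C f(z) dz = 2πi · ((963/19729 - 921*I/19729)*exp(I/3) + (-27/109 + 33*I/436)*exp(-1 - 3*I)) = pi*(1842/19729 + 1926*I/19729)*exp(I/3) + pi*(-33/218 - 54*I/109)*exp(-1 - 3*I)

Final answer: pi*(1842/19729 + 1926*I/19729)*exp(I/3) + pi*(-33/218 - 54*I/109)*exp(-1 - 3*I)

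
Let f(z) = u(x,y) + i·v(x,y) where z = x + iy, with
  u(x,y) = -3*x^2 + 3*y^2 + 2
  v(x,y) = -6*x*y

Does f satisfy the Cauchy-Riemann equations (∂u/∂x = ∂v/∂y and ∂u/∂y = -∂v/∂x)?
∂u/∂x = -6*x
∂v/∂y = -6*x
∂u/∂y = 6*y
∂v/∂x = -6*y
∂u/∂x = ∂v/∂y and ∂u/∂y = -∂v/∂x hold identically; f is analytic.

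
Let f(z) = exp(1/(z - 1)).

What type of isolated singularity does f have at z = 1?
essential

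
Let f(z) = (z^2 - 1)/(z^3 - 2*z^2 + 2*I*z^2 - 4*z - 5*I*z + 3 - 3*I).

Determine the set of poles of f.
The singularities of f are the zeros of the denominator. Factoring,
  z^3 - 2*z^2 + 2*I*z^2 - 4*z - 5*I*z + 3 - 3*I = (z + I)*(z - 3)*(z + 1 + I)
so the candidates are z = -I, z = 3, z = -1 - I.

Check the numerator P(z) = z^2 - 1 at each one:
  P(-I) = -2 ≠ 0, so z = -I is a (simple) pole.
  P(3) = 8 ≠ 0, so z = 3 is a (simple) pole.
  P(-1 - I) = -1 + 2*I ≠ 0, so z = -1 - I is a (simple) pole.

Poles of f: {-1 - I, -I, 3}

Final answer: {-1 - I, -I, 3}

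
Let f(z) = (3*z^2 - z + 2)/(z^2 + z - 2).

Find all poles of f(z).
The singularities of f are the zeros of the denominator. Factoring,
  z^2 + z - 2 = (z - 1)*(z + 2)
so the candidates are z = 1, z = -2.

Check the numerator P(z) = 3*z^2 - z + 2 at each one:
  P(1) = 4 ≠ 0, so z = 1 is a (simple) pole.
  P(-2) = 16 ≠ 0, so z = -2 is a (simple) pole.

Poles of f: {-2, 1}

Final answer: {-2, 1}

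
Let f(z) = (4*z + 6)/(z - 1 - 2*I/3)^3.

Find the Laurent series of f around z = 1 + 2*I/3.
Put w = z - (1 + 2*I/3), i.e. z = w + 1 + 2*I/3. The denominator is w^3, so it suffices to rewrite the numerator in powers of w.

P(z) = 4*z + 6
P(w + 1 + 2*I/3) = 10 + 8*I/3 + 4*w

Dividing each term by w^3:
  f = (10 + 8*I/3)/w^3 + 4/w^2

Substituting back w = z - 1 - 2*I/3:
  f(z) = (10 + 8*I/3)/(z - 1 - 2*I/3)^3 + 4/(z - 1 - 2*I/3)^2

The series is finite because the numerator is a polynomial; the negative powers form the principal part.

Final answer: (10 + 8*I/3)/(z - 1 - 2*I/3)^3 + 4/(z - 1 - 2*I/3)^2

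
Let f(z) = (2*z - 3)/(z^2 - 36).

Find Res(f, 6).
Write f(z) = P(z)/Q(z) with P(z) = 2*z - 3 and Q(z) = z^2 - 36.
The denominator factors as Q(z) = (z - 6)*(z + 6), so z = 6 is a simple zero of Q and P is analytic there; z = 6 is therefore a simple pole and
  Res(f, z₀) = P(z₀)/Q'(z₀).

Q'(z) = 2*z, so Q'(6) = 12.
P(6) = 9.

Res(f, 6) = (9)/(12) = 3/4

Final answer: 3/4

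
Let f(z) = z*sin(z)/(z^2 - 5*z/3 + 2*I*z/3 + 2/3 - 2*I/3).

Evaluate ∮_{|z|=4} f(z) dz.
By the residue theorem, ∮_C f(z) dz = 2πi · (sum of the residues of f at the poles inside |z| = 4).

The denominator factors as (z - 1)*(z - 2/3 + 2*I/3), so the singularities of f are simple poles at z = 1, z = 2/3 - 2*I/3.
  |1|² = 1 < 16 = 4², so this pole is inside the contour.
  |2/3 - 2*I/3|² = 8/9 < 16 = 4², so this pole is inside the contour.

With P(z) = z*sin(z) and Q(z) = z^2 - 5*z/3 + 2*I*z/3 + 2/3 - 2*I/3, each pole is simple, so Res(f, z₀) = P(z₀)/Q'(z₀) with Q'(z) = 2*z - 5/3 + 2*I/3.
  Res(f, 1) = P(1)/Q'(1) = (sin(1))/(1/3 + 2*I/3) = (3/5 - 6*I/5)*sin(1)
  Res(f, 2/3 - 2*I/3) = P(2/3 - 2*I/3)/Q'(2/3 - 2*I/3) = ((2/3 - 2*I/3)*sin(2/3 - 2*I/3))/(-1/3 - 2*I/3) = (2/5 + 6*I/5)*sin(2/3 - 2*I/3)

Sum of residues inside C: (3/5 - 6*I/5)*sin(1) + (2/5 + 6*I/5)*sin(2/3 - 2*I/3)
∮_C f(z) dz = 2πi · ((3/5 - 6*I/5)*sin(1) + (2/5 + 6*I/5)*sin(2/3 - 2*I/3)) = pi*(12/5 + 6*I/5)*sin(1) + pi*(-12/5 + 4*I/5)*sin(2/3 - 2*I/3)

Final answer: pi*(12/5 + 6*I/5)*sin(1) + pi*(-12/5 + 4*I/5)*sin(2/3 - 2*I/3)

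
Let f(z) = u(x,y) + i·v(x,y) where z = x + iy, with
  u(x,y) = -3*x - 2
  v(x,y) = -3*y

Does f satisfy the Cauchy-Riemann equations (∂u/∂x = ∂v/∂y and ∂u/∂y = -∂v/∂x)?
∂u/∂x = -3
∂v/∂y = -3
∂u/∂y = 0
∂v/∂x = 0
∂u/∂x = ∂v/∂y and ∂u/∂y = -∂v/∂x hold identically; f is analytic.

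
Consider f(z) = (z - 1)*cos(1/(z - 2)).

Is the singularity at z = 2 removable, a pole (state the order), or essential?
Let u = z - 2. Then
  cos(1/u) = Σ_{k≥0} (-1)^k (1)^(2k)/((2k)!·u^(2k)) = 1 - 1/(2*u^2) + 1/(24*u^4) + ...
which has infinitely many negative powers of u, so cos(1/(z - 2)) has an essential singularity at z = 2.
The extra factor z - 1 is a nonzero polynomial; if the product had at most a pole at z = 2, dividing by that polynomial would leave cos(1/(z - 2)) with at most a pole too — contradiction. (Equivalently, the product's Laurent series still has infinitely many negative powers.)
So the singularity is essential.

Final answer: essential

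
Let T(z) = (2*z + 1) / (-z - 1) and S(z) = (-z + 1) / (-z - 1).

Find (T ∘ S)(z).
(T ∘ S)(z) = T(S(z)) = ((2)*S(z) + (1))/((-1)*S(z) + (-1)). Multiply numerator and denominator by -z - 1:
  numerator:   (2)*(-z + 1) + (1)*(-z - 1) = -3*z + 1
  denominator: (-1)*(-z + 1) + (-1)*(-z - 1) = 2*z
(T ∘ S)(z) = (-3*z + 1)/(2*z)

Final answer: (-3*z + 1)/(2*z)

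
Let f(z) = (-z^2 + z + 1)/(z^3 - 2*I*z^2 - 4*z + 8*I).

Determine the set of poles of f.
The singularities of f are the zeros of the denominator. Factoring,
  z^3 - 2*I*z^2 - 4*z + 8*I = (z - 2)*(z - 2*I)*(z + 2)
so the candidates are z = 2, z = 2*I, z = -2.

Check the numerator P(z) = -z^2 + z + 1 at each one:
  P(2) = -1 ≠ 0, so z = 2 is a (simple) pole.
  P(2*I) = 5 + 2*I ≠ 0, so z = 2*I is a (simple) pole.
  P(-2) = -5 ≠ 0, so z = -2 is a (simple) pole.

Poles of f: {-2, 2*I, 2}

Final answer: {-2, 2*I, 2}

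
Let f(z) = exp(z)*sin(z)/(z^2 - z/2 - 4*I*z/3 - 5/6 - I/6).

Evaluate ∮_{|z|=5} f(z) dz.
By the residue theorem, ∮_C f(z) dz = 2πi · (sum of the residues of f at the poles inside |z| = 5).

The denominator factors as (z - 1 - I)*(z + 1/2 - I/3), so the singularities of f are simple poles at z = 1 + I, z = -1/2 + I/3.
  |1 + I|² = 2 < 25 = 5², so this pole is inside the contour.
  |-1/2 + I/3|² = 13/36 < 25 = 5², so this pole is inside the contour.

With P(z) = exp(z)*sin(z) and Q(z) = z^2 - z/2 - 4*I*z/3 - 5/6 - I/6, each pole is simple, so Res(f, z₀) = P(z₀)/Q'(z₀) with Q'(z) = 2*z - 1/2 - 4*I/3.
  Res(f, 1 + I) = P(1 + I)/Q'(1 + I) = (exp(1 + I)*sin(1 + I))/(3/2 + 2*I/3) = (54/97 - 24*I/97)*exp(1 + I)*sin(1 + I)
  Res(f, -1/2 + I/3) = P(-1/2 + I/3)/Q'(-1/2 + I/3) = (-exp(-1/2 + I/3)*sin(1/2 - I/3))/(-3/2 - 2*I/3) = (54/97 - 24*I/97)*exp(-1/2 + I/3)*sin(1/2 - I/3)

Sum of residues inside C: (54/97 - 24*I/97)*exp(-1/2 + I/3)*sin(1/2 - I/3) + (54/97 - 24*I/97)*exp(1 + I)*sin(1 + I)
∮_C f(z) dz = 2πi · ((54/97 - 24*I/97)*exp(-1/2 + I/3)*sin(1/2 - I/3) + (54/97 - 24*I/97)*exp(1 + I)*sin(1 + I)) = pi*(48/97 + 108*I/97)*exp(-1/2 + I/3)*sin(1/2 - I/3) + pi*(48/97 + 108*I/97)*exp(1 + I)*sin(1 + I)

Final answer: pi*(48/97 + 108*I/97)*exp(-1/2 + I/3)*sin(1/2 - I/3) + pi*(48/97 + 108*I/97)*exp(1 + I)*sin(1 + I)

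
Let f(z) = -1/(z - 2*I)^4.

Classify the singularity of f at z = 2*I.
Write f(z) = g(z)/(z - 2*I)^4 with g(z) = -1.
g is entire and g(2*I) = -1 ≠ 0, so no factor of (z - 2*I) cancels: the Laurent expansion of f about z = 2*I starts at the power -4, i.e. lim_{z→z₀} (z - z₀)^4 f(z) = -1 is finite and nonzero.
So z = 2*I is a pole of order 4.

Final answer: pole of order 4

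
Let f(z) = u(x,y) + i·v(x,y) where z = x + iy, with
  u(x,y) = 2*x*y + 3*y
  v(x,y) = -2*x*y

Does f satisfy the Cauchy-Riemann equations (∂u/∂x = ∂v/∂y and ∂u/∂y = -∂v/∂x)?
∂u/∂x = 2*y
∂v/∂y = -2*x
∂u/∂y = 2*x + 3
∂v/∂x = -2*y
∂u/∂x ≠ ∂v/∂y and ∂u/∂y ≠ -∂v/∂x; the Cauchy-Riemann equations are not satisfied, so f is not analytic.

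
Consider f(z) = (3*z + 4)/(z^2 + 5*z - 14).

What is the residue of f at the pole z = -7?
17/9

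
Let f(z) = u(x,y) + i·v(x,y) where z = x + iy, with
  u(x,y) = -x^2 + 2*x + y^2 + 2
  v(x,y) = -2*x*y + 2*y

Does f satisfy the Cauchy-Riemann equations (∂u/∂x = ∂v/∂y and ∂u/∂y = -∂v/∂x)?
∂u/∂x = 2 - 2*x
∂v/∂y = 2 - 2*x
∂u/∂y = 2*y
∂v/∂x = -2*y
∂u/∂x = ∂v/∂y and ∂u/∂y = -∂v/∂x hold identically; f is analytic.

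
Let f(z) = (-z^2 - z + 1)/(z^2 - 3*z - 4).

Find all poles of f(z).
The singularities of f are the zeros of the denominator. Factoring,
  z^2 - 3*z - 4 = (z - 4)*(z + 1)
so the candidates are z = 4, z = -1.

Check the numerator P(z) = -z^2 - z + 1 at each one:
  P(4) = -19 ≠ 0, so z = 4 is a (simple) pole.
  P(-1) = 1 ≠ 0, so z = -1 is a (simple) pole.

Poles of f: {-1, 4}

Final answer: {-1, 4}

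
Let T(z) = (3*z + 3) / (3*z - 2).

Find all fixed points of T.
{5/6 - sqrt(61)/6, 5/6 + sqrt(61)/6}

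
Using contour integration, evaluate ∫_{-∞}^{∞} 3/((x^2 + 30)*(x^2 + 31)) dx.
Let f(z) = 3/((z^2 + 30)*(z^2 + 31)). The denominator has no real zeros and deg Q - deg P = 4 ≥ 2, so the integral of f over the upper semicircle |z| = R tends to 0 as R → ∞. Closing the contour in the upper half-plane,
  ∫_{-∞}^{∞} f(x) dx = 2πi · Σ Res(f, z_k)  over the poles with Im z_k > 0.

Zeros of the denominator: z^2 + 31 = 0 gives z = ±sqrt(31)*I; z^2 + 30 = 0 gives z = ±sqrt(30)*I.
Upper half-plane: z = sqrt(30)*I, z = sqrt(31)*I (simple).

Each pole is a simple zero of Q(z) = z^4 + 61*z^2 + 930, so Res(f, z₀) = P(z₀)/Q'(z₀) with P(z) = 3, Q'(z) = 4*z^3 + 122*z:
  Res(f, sqrt(30)*I) = (3)/(2*sqrt(30)*I) = -sqrt(30)*I/20
  Res(f, sqrt(31)*I) = (3)/(-2*sqrt(31)*I) = 3*sqrt(31)*I/62

Sum of residues: I*(-31*sqrt(30) + 30*sqrt(31))/620
∫_{-∞}^{∞} f(x) dx = 2πi · (I*(-31*sqrt(30) + 30*sqrt(31))/620) = pi*(-30*sqrt(31) + 31*sqrt(30))/310

Final answer: pi*(-30*sqrt(31) + 31*sqrt(30))/310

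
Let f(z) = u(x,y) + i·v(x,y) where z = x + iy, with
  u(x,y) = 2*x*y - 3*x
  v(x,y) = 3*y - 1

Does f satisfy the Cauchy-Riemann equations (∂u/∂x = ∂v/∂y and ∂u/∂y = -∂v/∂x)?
∂u/∂x = 2*y - 3
∂v/∂y = 3
∂u/∂y = 2*x
∂v/∂x = 0
∂u/∂x ≠ ∂v/∂y and ∂u/∂y ≠ -∂v/∂x; the Cauchy-Riemann equations are not satisfied, so f is not analytic.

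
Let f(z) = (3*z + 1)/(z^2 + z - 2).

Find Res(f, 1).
Write f(z) = P(z)/Q(z) with P(z) = 3*z + 1 and Q(z) = z^2 + z - 2.
The denominator factors as Q(z) = (z - 1)*(z + 2), so z = 1 is a simple zero of Q and P is analytic there; z = 1 is therefore a simple pole and
  Res(f, z₀) = P(z₀)/Q'(z₀).

Q'(z) = 2*z + 1, so Q'(1) = 3.
P(1) = 4.

Res(f, 1) = (4)/(3) = 4/3

Final answer: 4/3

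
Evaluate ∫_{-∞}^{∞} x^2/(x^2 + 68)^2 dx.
sqrt(17)*pi/68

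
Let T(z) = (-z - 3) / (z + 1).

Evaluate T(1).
Substitute z = 1:
  numerator:   -(1) - 3 = -4
  denominator: (1) + 1 = 2
T(1) = (-4)/(2) = -2

Final answer: -2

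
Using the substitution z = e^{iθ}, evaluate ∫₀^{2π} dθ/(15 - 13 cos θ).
Call the integral J. The integrand is 2π-periodic and we integrate over a full period, so shifting θ does not change the value (θ → θ + π flips the sign of the trig term). Hence
  J = ∫₀^{2π} dθ/(15 + 13 cos θ).
Put z = e^{iθ}: then cos θ = (z + 1/z)/2, dθ = dz/(iz), and z runs once counterclockwise around |z| = 1:
  J = ∮_{|z|=1} 1/(15 + 13*(z + 1/z)/2) · dz/(iz) = (2/i) ∮_{|z|=1} dz/(13*z^2 + 30*z + 13).
The roots of 13*z^2 + 30*z + 13 are z = (-15 ± sqrt(15^2 - 13^2))/13, with sqrt(56) = 2*sqrt(14); their product is 1, so only z₊ = -15/13 + 2*sqrt(14)/13 lies inside the unit circle (z₋ = -15/13 - 2*sqrt(14)/13 lies outside).
z₊ is a simple zero of q(z) = 13*z^2 + 30*z + 13, so Res(1/q, z₊) = 1/q'(z₊) with q'(z) = 26*z + 30; and q'(z₊) = 13*(z₊ - z₋) = 4*sqrt(14).
Therefore J = (2/i) · 2πi · 1/(4*sqrt(14)) = 2*pi/(2*sqrt(14)) = sqrt(14)*pi/14

Final answer: sqrt(14)*pi/14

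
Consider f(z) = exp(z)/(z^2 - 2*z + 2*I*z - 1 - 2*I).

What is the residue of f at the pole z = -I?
Write f(z) = P(z)/Q(z) with P(z) = exp(z) and Q(z) = z^2 - 2*z + 2*I*z - 1 - 2*I.
The denominator factors as Q(z) = (z + I)*(z - 2 + I), so z = -I is a simple zero of Q and P is analytic there; z = -I is therefore a simple pole and
  Res(f, z₀) = P(z₀)/Q'(z₀).

Q'(z) = 2*z - 2 + 2*I, so Q'(-I) = -2.
P(-I) = exp(-I).

Res(f, -I) = (exp(-I))/(-2) = -exp(-I)/2

Final answer: -exp(-I)/2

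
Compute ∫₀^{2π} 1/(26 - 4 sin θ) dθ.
sqrt(165)*pi/165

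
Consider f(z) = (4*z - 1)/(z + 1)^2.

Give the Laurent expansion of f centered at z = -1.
Put w = z - (-1), i.e. z = w - 1. The denominator is w^2, so it suffices to rewrite the numerator in powers of w.

P(z) = 4*z - 1
P(w - 1) = -5 + 4*w

Dividing each term by w^2:
  f = -5/w^2 + 4/w

Substituting back w = z + 1:
  f(z) = -5/(z + 1)^2 + 4/(z + 1)

The series is finite because the numerator is a polynomial; the negative powers form the principal part, and the coefficient of 1/(z + 1) gives Res(f, -1) = 4.

Final answer: -5/(z + 1)^2 + 4/(z + 1)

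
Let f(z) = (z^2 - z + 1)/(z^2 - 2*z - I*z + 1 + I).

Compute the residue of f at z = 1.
I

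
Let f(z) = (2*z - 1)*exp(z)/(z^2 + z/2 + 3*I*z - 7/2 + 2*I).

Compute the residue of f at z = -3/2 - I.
Write f(z) = P(z)/Q(z) with P(z) = (2*z - 1)*exp(z) and Q(z) = z^2 + z/2 + 3*I*z - 7/2 + 2*I.
The denominator factors as Q(z) = (z - 1 + 2*I)*(z + 3/2 + I), so z = -3/2 - I is a simple zero of Q and P is analytic there; z = -3/2 - I is therefore a simple pole and
  Res(f, z₀) = P(z₀)/Q'(z₀).

Q'(z) = 2*z + 1/2 + 3*I, so Q'(-3/2 - I) = -5/2 + I.
P(-3/2 - I) = (-4 - 2*I)*exp(-3/2 - I).

Res(f, -3/2 - I) = ((-4 - 2*I)*exp(-3/2 - I))/(-5/2 + I) = (32/29 + 36*I/29)*exp(-3/2 - I)

Final answer: (32/29 + 36*I/29)*exp(-3/2 - I)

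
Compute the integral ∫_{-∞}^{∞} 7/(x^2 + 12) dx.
7*sqrt(3)*pi/6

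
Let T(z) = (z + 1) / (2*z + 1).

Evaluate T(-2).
Substitute z = -2:
  numerator:   (-2) + 1 = -1
  denominator: 2*(-2) + 1 = -3
T(-2) = (-1)/(-3) = 1/3

Final answer: 1/3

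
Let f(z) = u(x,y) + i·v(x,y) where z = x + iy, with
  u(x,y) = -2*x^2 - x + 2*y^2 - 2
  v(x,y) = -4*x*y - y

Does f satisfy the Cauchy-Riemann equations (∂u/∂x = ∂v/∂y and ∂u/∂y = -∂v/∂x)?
∂u/∂x = -4*x - 1
∂v/∂y = -4*x - 1
∂u/∂y = 4*y
∂v/∂x = -4*y
∂u/∂x = ∂v/∂y and ∂u/∂y = -∂v/∂x hold identically; f is analytic.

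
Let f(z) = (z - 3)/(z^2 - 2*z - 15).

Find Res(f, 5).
1/4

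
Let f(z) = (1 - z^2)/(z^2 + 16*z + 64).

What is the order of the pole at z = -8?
2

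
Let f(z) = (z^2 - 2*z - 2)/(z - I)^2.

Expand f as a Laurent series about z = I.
Put w = z - (I), i.e. z = w + I. The denominator is w^2, so it suffices to rewrite the numerator in powers of w.

P(z) = z^2 - 2*z - 2
P(w + I) = -3 - 2*I + (-2 + 2*I)*w + w^2

Dividing each term by w^2:
  f = (-3 - 2*I)/w^2 + (-2 + 2*I)/w + 1

Substituting back w = z - I:
  f(z) = (-3 - 2*I)/(z - I)^2 + (-2 + 2*I)/(z - I) + 1

The series is finite because the numerator is a polynomial; the negative powers form the principal part, and the coefficient of 1/(z - I) gives Res(f, I) = -2 + 2*I.

Final answer: (-3 - 2*I)/(z - I)^2 + (-2 + 2*I)/(z - I) + 1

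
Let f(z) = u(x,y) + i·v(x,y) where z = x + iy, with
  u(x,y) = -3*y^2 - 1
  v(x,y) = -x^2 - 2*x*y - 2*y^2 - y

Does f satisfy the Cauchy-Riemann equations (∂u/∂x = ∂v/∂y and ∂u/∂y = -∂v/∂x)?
∂u/∂x = 0
∂v/∂y = -2*x - 4*y - 1
∂u/∂y = -6*y
∂v/∂x = -2*x - 2*y
∂u/∂x ≠ ∂v/∂y and ∂u/∂y ≠ -∂v/∂x; the Cauchy-Riemann equations are not satisfied, so f is not analytic.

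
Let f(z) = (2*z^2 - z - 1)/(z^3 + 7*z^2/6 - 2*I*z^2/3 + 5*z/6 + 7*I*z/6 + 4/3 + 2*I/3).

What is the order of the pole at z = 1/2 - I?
Factor the denominator:
  z^3 + 7*z^2/6 - 2*I*z^2/3 + 5*z/6 + 7*I*z/6 + 4/3 + 2*I/3 = (z - 1/2 + I)*(z + 1 - I)*(z + 2/3 - 2*I/3)

The numerator P(z) = 2*z^2 - z - 1 has P(1/2 - I) = -3 - I ≠ 0, so no factor of (z - 1/2 + I) cancels.
Near z = 1/2 - I we can therefore write f(z) = g(z)/(z - 1/2 + I) with g analytic at 1/2 - I and g(1/2 - I) ≠ 0 (g is the numerator divided by the remaining denominator factors).

Hence z = 1/2 - I is a pole of order 1.

Final answer: 1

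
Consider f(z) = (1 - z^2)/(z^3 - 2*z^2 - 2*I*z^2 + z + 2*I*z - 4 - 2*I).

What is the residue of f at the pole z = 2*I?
Write f(z) = P(z)/Q(z) with P(z) = 1 - z^2 and Q(z) = z^3 - 2*z^2 - 2*I*z^2 + z + 2*I*z - 4 - 2*I.
The denominator factors as Q(z) = (z + I)*(z - 2 - I)*(z - 2*I), so z = 2*I is a simple zero of Q and P is analytic there; z = 2*I is therefore a simple pole and
  Res(f, z₀) = P(z₀)/Q'(z₀).

Q'(z) = 3*z^2 - 4*z - 4*I*z + 1 + 2*I, so Q'(2*I) = -3 - 6*I.
P(2*I) = 5.

Res(f, 2*I) = (5)/(-3 - 6*I) = -1/3 + 2*I/3

Final answer: -1/3 + 2*I/3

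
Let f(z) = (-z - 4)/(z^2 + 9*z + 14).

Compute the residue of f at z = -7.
Write f(z) = P(z)/Q(z) with P(z) = -z - 4 and Q(z) = z^2 + 9*z + 14.
The denominator factors as Q(z) = (z + 7)*(z + 2), so z = -7 is a simple zero of Q and P is analytic there; z = -7 is therefore a simple pole and
  Res(f, z₀) = P(z₀)/Q'(z₀).

Q'(z) = 2*z + 9, so Q'(-7) = -5.
P(-7) = 3.

Res(f, -7) = (3)/(-5) = -3/5

Final answer: -3/5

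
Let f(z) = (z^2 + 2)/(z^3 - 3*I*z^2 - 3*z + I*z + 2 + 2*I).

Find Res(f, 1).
Write f(z) = P(z)/Q(z) with P(z) = z^2 + 2 and Q(z) = z^3 - 3*I*z^2 - 3*z + I*z + 2 + 2*I.
The denominator factors as Q(z) = (z - 2*I)*(z - 1)*(z + 1 - I), so z = 1 is a simple zero of Q and P is analytic there; z = 1 is therefore a simple pole and
  Res(f, z₀) = P(z₀)/Q'(z₀).

Q'(z) = 3*z^2 - 6*I*z - 3 + I, so Q'(1) = -5*I.
P(1) = 3.

Res(f, 1) = (3)/(-5*I) = 3*I/5

Final answer: 3*I/5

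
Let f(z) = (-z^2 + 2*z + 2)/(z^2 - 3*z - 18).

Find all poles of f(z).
The singularities of f are the zeros of the denominator. Factoring,
  z^2 - 3*z - 18 = (z - 6)*(z + 3)
so the candidates are z = 6, z = -3.

Check the numerator P(z) = -z^2 + 2*z + 2 at each one:
  P(6) = -22 ≠ 0, so z = 6 is a (simple) pole.
  P(-3) = -13 ≠ 0, so z = -3 is a (simple) pole.

Poles of f: {-3, 6}

Final answer: {-3, 6}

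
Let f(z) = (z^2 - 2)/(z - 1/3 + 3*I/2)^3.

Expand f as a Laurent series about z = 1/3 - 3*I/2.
Put w = z - (1/3 - 3*I/2), i.e. z = w + 1/3 - 3*I/2. The denominator is w^3, so it suffices to rewrite the numerator in powers of w.

P(z) = z^2 - 2
P(w + 1/3 - 3*I/2) = -149/36 - I + (2/3 - 3*I)*w + w^2

Dividing each term by w^3:
  f = (-149/36 - I)/w^3 + (2/3 - 3*I)/w^2 + 1/w

Substituting back w = z - 1/3 + 3*I/2:
  f(z) = (-149/36 - I)/(z - 1/3 + 3*I/2)^3 + (2/3 - 3*I)/(z - 1/3 + 3*I/2)^2 + 1/(z - 1/3 + 3*I/2)

The series is finite because the numerator is a polynomial; the negative powers form the principal part, and the coefficient of 1/(z - 1/3 + 3*I/2) gives Res(f, 1/3 - 3*I/2) = 1.

Final answer: (-149/36 - I)/(z - 1/3 + 3*I/2)^3 + (2/3 - 3*I)/(z - 1/3 + 3*I/2)^2 + 1/(z - 1/3 + 3*I/2)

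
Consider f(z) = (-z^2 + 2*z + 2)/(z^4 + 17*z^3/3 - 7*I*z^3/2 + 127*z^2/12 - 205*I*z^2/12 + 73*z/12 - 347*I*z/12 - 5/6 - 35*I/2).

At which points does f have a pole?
The singularities of f are the zeros of the denominator. Factoring,
  z^4 + 17*z^3/3 - 7*I*z^3/2 + 127*z^2/12 - 205*I*z^2/12 + 73*z/12 - 347*I*z/12 - 5/6 - 35*I/2 = (z + 3/2 - I)*(z + 2)*(z + 3/2 + I/2)*(z + 2/3 - 3*I)
so the candidates are z = -3/2 + I, z = -2, z = -3/2 - I/2, z = -2/3 + 3*I.

Check the numerator P(z) = -z^2 + 2*z + 2 at each one:
  P(-3/2 + I) = -9/4 + 5*I ≠ 0, so z = -3/2 + I is a (simple) pole.
  P(-2) = -6 ≠ 0, so z = -2 is a (simple) pole.
  P(-3/2 - I/2) = -3 - 5*I/2 ≠ 0, so z = -3/2 - I/2 is a (simple) pole.
  P(-2/3 + 3*I) = 83/9 + 10*I ≠ 0, so z = -2/3 + 3*I is a (simple) pole.

Poles of f: {-2, -3/2 - I/2, -3/2 + I, -2/3 + 3*I}

Final answer: {-2, -3/2 - I/2, -3/2 + I, -2/3 + 3*I}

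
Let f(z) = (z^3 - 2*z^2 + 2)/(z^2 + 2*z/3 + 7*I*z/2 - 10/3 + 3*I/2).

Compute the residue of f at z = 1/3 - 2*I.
Write f(z) = P(z)/Q(z) with P(z) = z^3 - 2*z^2 + 2 and Q(z) = z^2 + 2*z/3 + 7*I*z/2 - 10/3 + 3*I/2.
The denominator factors as Q(z) = (z + 1 + 3*I/2)*(z - 1/3 + 2*I), so z = 1/3 - 2*I is a simple zero of Q and P is analytic there; z = 1/3 - 2*I is therefore a simple pole and
  Res(f, z₀) = P(z₀)/Q'(z₀).

Q'(z) = 2*z + 2/3 + 7*I/2, so Q'(1/3 - 2*I) = 4/3 - I/2.
P(1/3 - 2*I) = 157/27 + 10*I.

Res(f, 1/3 - 2*I) = (157/27 + 10*I)/(4/3 - I/2) = 892/657 + 1754*I/219

Final answer: 892/657 + 1754*I/219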